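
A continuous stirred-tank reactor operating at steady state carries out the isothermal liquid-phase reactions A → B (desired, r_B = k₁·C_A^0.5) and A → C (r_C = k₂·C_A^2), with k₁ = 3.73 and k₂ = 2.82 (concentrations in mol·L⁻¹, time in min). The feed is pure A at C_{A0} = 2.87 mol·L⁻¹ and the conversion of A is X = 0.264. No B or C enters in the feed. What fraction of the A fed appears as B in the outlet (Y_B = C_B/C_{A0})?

Exit C_A = C_{A0}(1−X) = 2.87×0.736 = 2.112 mol·L⁻¹.
A CSTR operates uniformly at the exit composition, giving r_B = 5.421 and r_C = 12.58 (each k·C_A^n at C_A = 2.112).
Fraction of consumed A going to B: r_B/(r_B+r_C) = 0.3011.
C_B = 0.3011·C_{A0}·X = 0.3011×2.87×0.264 = 0.228 mol·L⁻¹; Y_B = C_B/C_{A0} = 0.0795.

0.0795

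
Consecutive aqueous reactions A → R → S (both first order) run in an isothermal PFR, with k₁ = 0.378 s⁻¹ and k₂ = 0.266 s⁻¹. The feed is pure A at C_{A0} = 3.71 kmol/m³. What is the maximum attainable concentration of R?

1.61 kmol/m³

For a first-order series the maximum intermediate yield is C_{R,max}/C_{A0} = (k₁/k₂)^[k₂/(k₂−k₁)].
= (0.378/0.266)^(0.266/(0.266−0.378)) = (1.421)^(-2.375) = 0.4341.
C_{R,max} = 0.4341×3.71 = 1.61 kmol/m³.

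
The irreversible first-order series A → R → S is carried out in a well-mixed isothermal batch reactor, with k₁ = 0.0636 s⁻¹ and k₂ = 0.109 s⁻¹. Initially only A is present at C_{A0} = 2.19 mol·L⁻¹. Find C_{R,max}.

0.601 mol·L⁻¹

At the optimum, C_{R,max}/C_{A0} = (k₁/k₂)^[k₂/(k₂−k₁)].
= (0.0636/0.109)^(0.109/(0.109−0.0636)) = (0.5835)^(2.401) = 0.2743.
C_{R,max} = 0.2743×2.19 = 0.601 mol·L⁻¹.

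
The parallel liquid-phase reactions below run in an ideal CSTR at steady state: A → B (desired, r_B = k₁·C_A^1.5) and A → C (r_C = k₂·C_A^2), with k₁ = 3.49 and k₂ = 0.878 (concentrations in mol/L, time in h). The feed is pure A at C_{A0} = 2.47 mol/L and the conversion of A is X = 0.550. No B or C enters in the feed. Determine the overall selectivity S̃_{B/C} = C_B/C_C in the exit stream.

3.77

Exit C_A = C_{A0}(1−X) = 2.47×0.450 = 1.111 mol/L.
In a CSTR the entire volume is at exit conditions, so r_B = 3.49×1.111^1.5 = 4.090 and r_C = 0.878×1.111^2 = 1.085.
Overall selectivity = C_B/C_C = r_Bτ/(r_Cτ) = r_B/r_C = 3.77.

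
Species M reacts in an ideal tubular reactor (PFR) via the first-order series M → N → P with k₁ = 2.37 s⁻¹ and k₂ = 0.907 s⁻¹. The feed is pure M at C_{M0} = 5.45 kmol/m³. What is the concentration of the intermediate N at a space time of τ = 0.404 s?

Solving the coupled first-order balances gives C_N(τ) = [k₁/(k₂−k₁)]·C_{M0}·(e^(−k₁τ) − e^(−k₂τ)).
e^(−k₁τ) = e^(−2.37×0.404) = e^(−0.9575) = 0.3839; e^(−k₂τ) = e^(−0.3664) = 0.6932.
C_N = 2.37×5.45/(0.907−2.37) × (0.3839−0.6932) = (-8.829)×(-0.3093) = 2.731 kmol/m³.

2.73 kmol/m³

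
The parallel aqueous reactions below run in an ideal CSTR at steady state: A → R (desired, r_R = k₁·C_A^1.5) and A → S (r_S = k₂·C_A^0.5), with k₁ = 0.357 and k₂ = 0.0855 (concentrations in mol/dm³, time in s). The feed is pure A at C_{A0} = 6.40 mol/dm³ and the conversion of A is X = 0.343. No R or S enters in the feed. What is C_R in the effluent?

Exit C_A = C_{A0}(1−X) = 6.40×0.657 = 4.205 mol/dm³.
A CSTR operates uniformly at the exit composition, giving r_R = 3.078 and r_S = 0.1753 (each k·C_A^n at C_A = 4.205).
Fraction of consumed A going to R: r_R/(r_R+r_S) = 0.9461.
C_R = 0.9461·C_{A0}·X = 0.9461×6.40×0.343 = 2.08 mol/dm³.

2.08 mol/dm³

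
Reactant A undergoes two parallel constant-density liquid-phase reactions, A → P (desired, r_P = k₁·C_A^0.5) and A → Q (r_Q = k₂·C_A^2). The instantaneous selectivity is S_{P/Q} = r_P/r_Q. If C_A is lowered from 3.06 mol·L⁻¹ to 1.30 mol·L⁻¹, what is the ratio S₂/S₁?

3.61

S_{P/Q} = (k₁/k₂)·C_A^-1.5, so S₂/S₁ = (C_{A,2}/C_{A,1})^-1.5.
= (1.30/3.06)^(-1.5) = (0.4248)^(-1.5) = 3.61.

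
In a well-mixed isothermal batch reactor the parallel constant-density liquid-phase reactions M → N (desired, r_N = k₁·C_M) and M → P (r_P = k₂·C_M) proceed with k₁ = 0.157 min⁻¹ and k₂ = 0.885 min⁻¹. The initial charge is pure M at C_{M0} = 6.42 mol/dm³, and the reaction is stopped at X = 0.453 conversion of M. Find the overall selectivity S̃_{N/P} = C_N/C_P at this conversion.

0.177

C_M = C_{M0}(1−X) = 3.512 mol/dm³.
Both paths are first order in M, so the instantaneous fraction to N is constant: dC_N/d(−C_M) = k₁/(k₁+k₂) = 0.1507.
C_N = 0.1507·(C_{M0}−C_M) = 0.1507×2.908 = 0.438 mol/dm³.
C_P = (C_{M0}−C_M)−C_N = 2.470 mol/dm³; S̃_{N/P} = 0.4382/2.470 = 0.177.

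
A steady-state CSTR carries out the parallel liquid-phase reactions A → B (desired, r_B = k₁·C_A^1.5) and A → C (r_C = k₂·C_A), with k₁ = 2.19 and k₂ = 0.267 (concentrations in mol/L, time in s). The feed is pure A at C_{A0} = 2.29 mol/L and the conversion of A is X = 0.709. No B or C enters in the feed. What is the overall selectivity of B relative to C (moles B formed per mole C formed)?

6.70

Exit C_A = C_{A0}(1−X) = 2.29×0.291 = 0.6664 mol/L.
In a CSTR the entire volume is at exit conditions, so r_B = 2.19×0.6664^1.5 = 1.191 and r_C = 0.267×0.6664 = 0.1779.
Overall selectivity = C_B/C_C = r_Bτ/(r_Cτ) = r_B/r_C = 6.70.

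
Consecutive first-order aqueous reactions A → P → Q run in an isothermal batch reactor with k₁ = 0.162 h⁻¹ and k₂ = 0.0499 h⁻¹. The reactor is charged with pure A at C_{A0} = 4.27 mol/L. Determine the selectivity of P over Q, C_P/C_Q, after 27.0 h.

0.567

The intermediate concentration in a first-order A→B→C sequence is C_P = k₁C_{A0}(e^(−k₁t) − e^(−k₂t))/(k₂−k₁).
e^(−k₁t) = e^(−0.162×27.0) = e^(−4.374) = 0.01260; e^(−k₂t) = e^(−1.347) = 0.2599.
C_P = 0.162×4.27/(0.0499−0.162) × (0.01260−0.2599) = (-6.171)×(-0.2473) = 1.526 mol/L.
C_A = C_{A0}e^(−k₁t) = 0.05381 mol/L, so C_Q = C_{A0}−C_A−C_P = 2.690 mol/L; C_P/C_Q = 0.567.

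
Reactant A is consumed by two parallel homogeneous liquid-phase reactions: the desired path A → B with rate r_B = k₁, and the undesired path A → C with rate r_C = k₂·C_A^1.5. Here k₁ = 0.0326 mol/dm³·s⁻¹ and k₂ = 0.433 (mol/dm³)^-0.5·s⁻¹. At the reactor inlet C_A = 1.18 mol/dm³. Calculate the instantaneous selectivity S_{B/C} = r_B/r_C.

S_{B/C} = r_B/r_C = (k₁)/(k₂·C_A^1.5) = (k₁/k₂)·C_A^-1.5.
= (0.0326) / (0.433×1.180^1.5) = 0.03260/0.5550 = 0.0587.
The undesired path is higher order in A, so low C_A (CSTR or dilute feed) favours B.

0.0587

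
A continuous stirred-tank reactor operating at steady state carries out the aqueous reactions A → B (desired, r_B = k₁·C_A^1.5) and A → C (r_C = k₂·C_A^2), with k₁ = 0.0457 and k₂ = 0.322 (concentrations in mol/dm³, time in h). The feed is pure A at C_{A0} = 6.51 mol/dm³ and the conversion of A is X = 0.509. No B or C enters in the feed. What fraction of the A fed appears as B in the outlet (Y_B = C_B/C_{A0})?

0.0374

Exit C_A = C_{A0}(1−X) = 6.51×0.491 = 3.196 mol/dm³.
Rates in a CSTR are evaluated at the outlet concentration: r_B = 0.0457×3.196^1.5 = 0.2612, r_C = 0.322×3.196^2 = 3.290.
Fraction of consumed A going to B: r_B/(r_B+r_C) = 0.07355.
C_B = 0.07355·C_{A0}·X = 0.07355×6.51×0.509 = 0.244 mol/dm³; Y_B = C_B/C_{A0} = 0.0374.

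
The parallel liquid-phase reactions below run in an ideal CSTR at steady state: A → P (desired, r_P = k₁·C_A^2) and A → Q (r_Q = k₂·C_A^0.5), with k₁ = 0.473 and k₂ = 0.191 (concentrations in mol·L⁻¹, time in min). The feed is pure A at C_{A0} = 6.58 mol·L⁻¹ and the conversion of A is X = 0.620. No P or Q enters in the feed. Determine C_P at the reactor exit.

3.70 mol·L⁻¹

Exit C_A = C_{A0}(1−X) = 6.58×0.380 = 2.500 mol·L⁻¹.
A CSTR operates uniformly at the exit composition, giving r_P = 2.957 and r_Q = 0.3020 (each k·C_A^n at C_A = 2.500).
Fraction of consumed A going to P: r_P/(r_P+r_Q) = 0.9073.
C_P = 0.9073·C_{A0}·X = 0.9073×6.58×0.620 = 3.70 mol·L⁻¹.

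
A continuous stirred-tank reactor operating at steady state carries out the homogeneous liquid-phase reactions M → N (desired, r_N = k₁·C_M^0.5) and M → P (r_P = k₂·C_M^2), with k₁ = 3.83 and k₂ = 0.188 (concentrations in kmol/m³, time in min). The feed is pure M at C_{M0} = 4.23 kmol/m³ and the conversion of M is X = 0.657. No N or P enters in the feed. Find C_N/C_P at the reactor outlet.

11.7

Exit C_M = C_{M0}(1−X) = 4.23×0.343 = 1.451 kmol/m³.
Rates in a CSTR are evaluated at the outlet concentration: r_N = 3.83×1.451^0.5 = 4.613, r_P = 0.188×1.451^2 = 0.3958.
Overall selectivity = C_N/C_P = r_Nτ/(r_Pτ) = r_N/r_P = 11.7.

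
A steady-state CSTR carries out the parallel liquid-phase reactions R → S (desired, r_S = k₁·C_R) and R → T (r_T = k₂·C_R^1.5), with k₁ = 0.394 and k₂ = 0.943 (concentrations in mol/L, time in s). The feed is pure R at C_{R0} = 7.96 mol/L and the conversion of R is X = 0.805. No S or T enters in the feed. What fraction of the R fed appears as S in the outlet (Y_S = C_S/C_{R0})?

Exit C_R = C_{R0}(1−X) = 7.96×0.195 = 1.552 mol/L.
A CSTR operates uniformly at the exit composition, giving r_S = 0.6116 and r_T = 1.824 (each k·C_R^n at C_R = 1.552).
Fraction of consumed R going to S: r_S/(r_S+r_T) = 0.2511.
C_S = 0.2511·C_{R0}·X = 0.2511×7.96×0.805 = 1.61 mol/L; Y_S = C_S/C_{R0} = 0.202.

0.202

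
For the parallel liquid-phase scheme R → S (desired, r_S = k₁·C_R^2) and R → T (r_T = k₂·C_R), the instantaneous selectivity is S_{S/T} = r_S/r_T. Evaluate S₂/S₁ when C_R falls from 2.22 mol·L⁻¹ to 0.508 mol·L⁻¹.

S_{S/T} = (k₁/k₂)·C_R, so S₂/S₁ = (C_{R,2}/C_{R,1}).
= 0.508/2.22 = 0.229.
Selectivity toward S falls as C_R falls — high-concentration operation is favoured.

0.229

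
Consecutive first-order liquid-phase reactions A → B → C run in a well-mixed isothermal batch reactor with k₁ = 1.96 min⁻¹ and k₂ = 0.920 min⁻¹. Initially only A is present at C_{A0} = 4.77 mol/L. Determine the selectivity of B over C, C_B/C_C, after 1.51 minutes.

0.646

The intermediate concentration in a first-order A→B→C sequence is C_B = k₁C_{A0}(e^(−k₁t) − e^(−k₂t))/(k₂−k₁).
e^(−k₁t) = e^(−1.96×1.51) = e^(−2.960) = 0.05184; e^(−k₂t) = e^(−1.389) = 0.2493.
C_B = 1.96×4.77/(0.920−1.96) × (0.05184−0.2493) = (-8.990)×(-0.1974) = 1.775 mol/L.
C_A = C_{A0}e^(−k₁t) = 0.2473 mol/L, so C_C = C_{A0}−C_A−C_B = 2.748 mol/L; C_B/C_C = 0.646.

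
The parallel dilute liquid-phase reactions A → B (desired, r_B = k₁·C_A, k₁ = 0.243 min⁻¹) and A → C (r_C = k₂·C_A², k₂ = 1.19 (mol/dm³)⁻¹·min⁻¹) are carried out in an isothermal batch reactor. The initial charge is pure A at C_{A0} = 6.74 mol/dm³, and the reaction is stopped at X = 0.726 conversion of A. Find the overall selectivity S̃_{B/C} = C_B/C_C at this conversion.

C_A = C_{A0}(1−X) = 1.847 mol/dm³.
Along a PFR/batch, dC_B/dC_A = −r_B/(r_B+r_C) = −k₁/(k₁+k₂·C_A).
Integrating from C_{A0} to C_A: C_B = (0.243/1.19)·ln[(0.243+1.19·6.74)/(0.243+1.19·1.85)] = 0.2042·ln(8.264/2.441) = 0.2490 mol/dm³.
C_C = (C_{A0}−C_A)−C_B = 4.644 mol/dm³; S̃_{B/C} = 0.2490/4.644 = 0.0536.

0.0536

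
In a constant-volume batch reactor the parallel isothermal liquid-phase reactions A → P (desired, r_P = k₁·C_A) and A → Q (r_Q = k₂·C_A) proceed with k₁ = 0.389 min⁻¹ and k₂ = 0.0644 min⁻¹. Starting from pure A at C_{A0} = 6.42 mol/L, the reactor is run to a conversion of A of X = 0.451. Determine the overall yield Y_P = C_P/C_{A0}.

C_A = C_{A0}(1−X) = 3.525 mol/L.
Both paths are first order in A, so the instantaneous fraction to P is constant: dC_P/d(−C_A) = k₁/(k₁+k₂) = 0.8580.
C_P = 0.8580·(C_{A0}−C_A) = 0.8580×2.895 = 2.48 mol/L.
Y_P = C_P/C_{A0} = 2.484/6.42 = 0.387.

0.387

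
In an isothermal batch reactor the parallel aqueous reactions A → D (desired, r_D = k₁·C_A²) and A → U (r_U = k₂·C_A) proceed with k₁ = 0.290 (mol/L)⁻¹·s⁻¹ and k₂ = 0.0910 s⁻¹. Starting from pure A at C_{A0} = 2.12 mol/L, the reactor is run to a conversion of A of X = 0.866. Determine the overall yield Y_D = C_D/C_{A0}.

0.658

C_A = C_{A0}(1−X) = 0.2841 mol/L.
Along a PFR/batch, dC_U/dC_A = −r_U/(r_D+r_U) = −k₂/(k₂+k₁·C_A).
Integrating from C_{A0} to C_A: C_U = (0.0910/0.290)·ln[(0.0910+0.290·2.12)/(0.0910+0.290·0.284)] = 0.3138·ln(0.7058/0.1734) = 0.4405 mol/L.
Then C_D = (C_{A0}−C_A) − C_U = 1.836 − 0.4405 = 1.395 mol/L.
Y_D = C_D/C_{A0} = 1.395/2.12 = 0.658.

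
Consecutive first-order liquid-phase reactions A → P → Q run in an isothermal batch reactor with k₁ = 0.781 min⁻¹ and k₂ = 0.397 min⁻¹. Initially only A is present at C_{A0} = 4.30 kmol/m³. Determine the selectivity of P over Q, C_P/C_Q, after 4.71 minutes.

0.368

Solving the coupled first-order balances gives C_P(t) = [k₁/(k₂−k₁)]·C_{A0}·(e^(−k₁t) − e^(−k₂t)).
e^(−k₁t) = e^(−0.781×4.71) = e^(−3.679) = 0.02526; e^(−k₂t) = e^(−1.870) = 0.1541.
C_P = 0.781×4.30/(0.397−0.781) × (0.02526−0.1541) = (-8.746)×(-0.1289) = 1.127 kmol/m³.
C_A = C_{A0}e^(−k₁t) = 0.1086 kmol/m³, so C_Q = C_{A0}−C_A−C_P = 3.064 kmol/m³; C_P/C_Q = 0.368.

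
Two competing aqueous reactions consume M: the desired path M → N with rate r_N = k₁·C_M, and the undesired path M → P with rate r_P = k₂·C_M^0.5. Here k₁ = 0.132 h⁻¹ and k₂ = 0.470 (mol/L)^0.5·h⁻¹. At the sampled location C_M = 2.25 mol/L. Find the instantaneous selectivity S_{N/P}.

S_{N/P} = r_N/r_P = (k₁·C_M)/(k₂·C_M^0.5) = (k₁/k₂)·C_M^0.5.
= (0.132×2.250) / (0.470×2.250^0.5) = 0.2970/0.7050 = 0.421.

0.421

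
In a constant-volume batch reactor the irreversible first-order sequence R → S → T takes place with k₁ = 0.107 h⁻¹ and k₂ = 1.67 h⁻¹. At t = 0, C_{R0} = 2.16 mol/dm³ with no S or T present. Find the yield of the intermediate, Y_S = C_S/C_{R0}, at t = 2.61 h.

The intermediate concentration in a first-order A→B→C sequence is C_S = k₁C_{R0}(e^(−k₁t) − e^(−k₂t))/(k₂−k₁).
e^(−k₁t) = e^(−0.107×2.61) = e^(−0.2793) = 0.7563; e^(−k₂t) = e^(−4.359) = 0.01280.
C_S = 0.107×2.16/(1.67−0.107) × (0.7563−0.01280) = 0.1479×0.7435 = 0.1099 mol/dm³.
Y_S = C_S/C_{R0} = 0.1099/2.16 = 0.0509.

0.0509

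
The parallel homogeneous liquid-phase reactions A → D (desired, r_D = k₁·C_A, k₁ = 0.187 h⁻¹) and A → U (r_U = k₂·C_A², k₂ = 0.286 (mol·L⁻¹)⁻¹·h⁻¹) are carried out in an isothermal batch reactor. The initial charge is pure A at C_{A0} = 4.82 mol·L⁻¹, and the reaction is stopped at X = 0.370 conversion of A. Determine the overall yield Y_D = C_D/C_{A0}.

0.0535

C_A = C_{A0}(1−X) = 3.037 mol·L⁻¹.
Along a PFR/batch, dC_D/dC_A = −r_D/(r_D+r_U) = −k₁/(k₁+k₂·C_A).
Integrating from C_{A0} to C_A: C_D = (0.187/0.286)·ln[(0.187+0.286·4.82)/(0.187+0.286·3.04)] = 0.6538·ln(1.566/1.055) = 0.2578 mol·L⁻¹.
Y_D = C_D/C_{A0} = 0.2578/4.82 = 0.0535.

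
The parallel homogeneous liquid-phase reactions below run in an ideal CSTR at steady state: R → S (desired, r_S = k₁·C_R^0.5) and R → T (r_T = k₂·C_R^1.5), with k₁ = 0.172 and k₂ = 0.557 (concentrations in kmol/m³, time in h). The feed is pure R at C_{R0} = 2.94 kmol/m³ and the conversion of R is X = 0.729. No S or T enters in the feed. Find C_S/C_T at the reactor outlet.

Exit C_R = C_{R0}(1−X) = 2.94×0.271 = 0.7967 kmol/m³.
Rates in a CSTR are evaluated at the outlet concentration: r_S = 0.172×0.7967^0.5 = 0.1535, r_T = 0.557×0.7967^1.5 = 0.3961.
Overall selectivity = C_S/C_T = r_Sτ/(r_Tτ) = r_S/r_T = 0.388.

0.388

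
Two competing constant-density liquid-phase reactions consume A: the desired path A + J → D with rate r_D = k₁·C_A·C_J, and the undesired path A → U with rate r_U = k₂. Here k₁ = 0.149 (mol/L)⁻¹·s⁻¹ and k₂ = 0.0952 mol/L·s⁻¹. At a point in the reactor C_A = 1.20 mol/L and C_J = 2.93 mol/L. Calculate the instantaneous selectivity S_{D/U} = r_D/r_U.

S_{D/U} = r_D/r_U = (k₁·C_A·C_J)/(k₂) = (k₁/k₂)·C_A·C_J.
= (0.149×1.200×2.930) / (0.0952) = 0.5239/0.09520 = 5.50.

5.50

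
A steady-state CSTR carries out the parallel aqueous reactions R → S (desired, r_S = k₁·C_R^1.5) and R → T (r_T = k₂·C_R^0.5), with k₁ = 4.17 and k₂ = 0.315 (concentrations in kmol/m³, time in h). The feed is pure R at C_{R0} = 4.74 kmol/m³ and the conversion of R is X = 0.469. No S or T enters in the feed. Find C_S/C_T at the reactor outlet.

33.3

Exit C_R = C_{R0}(1−X) = 4.74×0.531 = 2.517 kmol/m³.
Rates in a CSTR are evaluated at the outlet concentration: r_S = 4.17×2.517^1.5 = 16.65, r_T = 0.315×2.517^0.5 = 0.4997.
Overall selectivity = C_S/C_T = r_Sτ/(r_Tτ) = r_S/r_T = 33.3.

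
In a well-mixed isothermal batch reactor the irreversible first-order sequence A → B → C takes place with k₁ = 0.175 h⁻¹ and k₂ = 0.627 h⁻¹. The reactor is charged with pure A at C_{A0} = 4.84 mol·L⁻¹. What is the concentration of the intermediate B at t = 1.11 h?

Solving the coupled first-order balances gives C_B(t) = [k₁/(k₂−k₁)]·C_{A0}·(e^(−k₁t) − e^(−k₂t)).
e^(−k₁t) = e^(−0.175×1.11) = e^(−0.1943) = 0.8235; e^(−k₂t) = e^(−0.6960) = 0.4986.
C_B = 0.175×4.84/(0.627−0.175) × (0.8235−0.4986) = 1.874×0.3249 = 0.6088 mol·L⁻¹.

0.609 mol·L⁻¹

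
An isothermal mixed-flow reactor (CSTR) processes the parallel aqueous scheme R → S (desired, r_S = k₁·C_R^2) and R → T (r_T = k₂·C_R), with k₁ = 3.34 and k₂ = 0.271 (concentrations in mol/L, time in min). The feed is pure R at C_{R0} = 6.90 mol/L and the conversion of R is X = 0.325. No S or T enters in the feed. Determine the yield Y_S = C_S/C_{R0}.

0.319

Exit C_R = C_{R0}(1−X) = 6.90×0.675 = 4.658 mol/L.
A CSTR operates uniformly at the exit composition, giving r_S = 72.45 and r_T = 1.262 (each k·C_R^n at C_R = 4.658).
Fraction of consumed R going to S: r_S/(r_S+r_T) = 0.9829.
C_S = 0.9829·C_{R0}·X = 0.9829×6.90×0.325 = 2.20 mol/L; Y_S = C_S/C_{R0} = 0.319.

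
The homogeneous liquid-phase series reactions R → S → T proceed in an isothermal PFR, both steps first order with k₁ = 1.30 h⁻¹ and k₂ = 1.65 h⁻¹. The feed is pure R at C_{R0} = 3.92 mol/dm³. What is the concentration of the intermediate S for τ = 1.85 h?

For first-order series with pure R initially, C_S(τ) = k₁C_{R0}/(k₂−k₁)·(e^(−k₁τ) − e^(−k₂τ)).
e^(−k₁τ) = e^(−1.30×1.85) = e^(−2.405) = 0.09027; e^(−k₂τ) = e^(−3.052) = 0.04724.
C_S = 1.30×3.92/(1.65−1.30) × (0.09027−0.04724) = 14.56×0.04302 = 0.6264 mol/dm³.

0.626 mol/dm³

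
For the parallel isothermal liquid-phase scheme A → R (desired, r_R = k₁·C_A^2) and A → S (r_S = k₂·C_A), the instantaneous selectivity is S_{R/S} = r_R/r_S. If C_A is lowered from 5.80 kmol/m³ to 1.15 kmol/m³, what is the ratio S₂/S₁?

S_{R/S} = (k₁/k₂)·C_A, so S₂/S₁ = (C_{A,2}/C_{A,1}).
= 1.15/5.80 = 0.198.
Selectivity toward R falls as C_A falls — high-concentration operation is favoured.

0.198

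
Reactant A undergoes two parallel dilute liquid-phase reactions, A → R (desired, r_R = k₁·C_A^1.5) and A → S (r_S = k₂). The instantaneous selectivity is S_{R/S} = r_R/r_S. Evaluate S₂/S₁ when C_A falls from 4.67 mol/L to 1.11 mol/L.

S_{R/S} = (k₁/k₂)·C_A^1.5, so S₂/S₁ = (C_{A,2}/C_{A,1})^1.5.
= (1.11/4.67)^1.5 = (0.2377)^1.5 = 0.116.

0.116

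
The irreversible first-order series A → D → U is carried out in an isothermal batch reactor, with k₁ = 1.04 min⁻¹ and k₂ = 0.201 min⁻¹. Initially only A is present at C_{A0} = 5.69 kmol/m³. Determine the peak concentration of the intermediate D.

3.84 kmol/m³

For a first-order series the maximum intermediate yield is C_{D,max}/C_{A0} = (k₁/k₂)^[k₂/(k₂−k₁)].
= (1.04/0.201)^(0.201/(0.201−1.04)) = (5.174)^(-0.2396) = 0.6745.
C_{D,max} = 0.6745×5.69 = 3.84 kmol/m³.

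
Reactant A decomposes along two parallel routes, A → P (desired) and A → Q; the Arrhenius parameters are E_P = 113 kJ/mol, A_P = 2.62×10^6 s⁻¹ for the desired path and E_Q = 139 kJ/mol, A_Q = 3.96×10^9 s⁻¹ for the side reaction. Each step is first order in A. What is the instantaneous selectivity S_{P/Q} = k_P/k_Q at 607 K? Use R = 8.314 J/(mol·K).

k_P/k_Q = (A_P/A_Q)·exp[−(E_P−E_Q)/(RT)] = (A_P/A_Q)·exp[(E_Q−E_P)/(RT)].
(E_Q−E_P)/(RT) = (139−113)×10³/(8.314×607) = 26000/5047 = 5.152.
k_P/k_Q = (2.62×10^6/3.96×10^9)·exp(5.152) = 6.616×10^-4 × 172.8 = 0.114.
Since E_P < E_Q, lowering the temperature improves selectivity toward P.

0.114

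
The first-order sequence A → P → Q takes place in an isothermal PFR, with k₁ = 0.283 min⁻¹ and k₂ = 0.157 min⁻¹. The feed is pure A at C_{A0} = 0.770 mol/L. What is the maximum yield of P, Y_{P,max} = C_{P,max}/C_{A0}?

For a first-order series the maximum intermediate yield is C_{P,max}/C_{A0} = (k₁/k₂)^[k₂/(k₂−k₁)].
= (0.283/0.157)^(0.157/(0.157−0.283)) = (1.803)^(-1.246) = 0.4799.

0.480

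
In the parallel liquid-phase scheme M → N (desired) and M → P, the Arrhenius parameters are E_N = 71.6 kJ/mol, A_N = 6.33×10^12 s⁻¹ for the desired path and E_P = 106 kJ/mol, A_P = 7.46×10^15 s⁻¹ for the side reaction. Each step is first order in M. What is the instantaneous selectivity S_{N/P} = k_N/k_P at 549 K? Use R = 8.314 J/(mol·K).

1.59

k_N/k_P = (A_N/A_P)·exp[−(E_N−E_P)/(RT)] = (A_N/A_P)·exp[(E_P−E_N)/(RT)].
(E_P−E_N)/(RT) = (106−71.6)×10³/(8.314×549) = 34400/4564 = 7.537.
k_N/k_P = (6.33×10^12/7.46×10^15)·exp(7.537) = 8.485×10^-4 × 1875 = 1.59.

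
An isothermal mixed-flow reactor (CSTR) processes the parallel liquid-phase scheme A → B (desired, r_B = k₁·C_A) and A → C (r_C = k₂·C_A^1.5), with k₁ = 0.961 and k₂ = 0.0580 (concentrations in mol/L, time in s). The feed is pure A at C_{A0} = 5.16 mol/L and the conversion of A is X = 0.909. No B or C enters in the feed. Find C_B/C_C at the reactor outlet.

24.2

Exit C_A = C_{A0}(1−X) = 5.16×0.0910 = 0.4696 mol/L.
A CSTR operates uniformly at the exit composition, giving r_B = 0.4512 and r_C = 0.01866 (each k·C_A^n at C_A = 0.4696).
Overall selectivity = C_B/C_C = r_Bτ/(r_Cτ) = r_B/r_C = 24.2.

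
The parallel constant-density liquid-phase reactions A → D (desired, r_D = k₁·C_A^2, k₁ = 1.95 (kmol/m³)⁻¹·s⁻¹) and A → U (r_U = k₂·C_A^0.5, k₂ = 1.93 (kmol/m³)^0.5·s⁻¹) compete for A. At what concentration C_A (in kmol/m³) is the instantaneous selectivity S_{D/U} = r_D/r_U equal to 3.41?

S_{D/U} = (k₁/k₂)·C_A^1.5 ⇒ C_A = (S·k₂/k₁)^(1/1.5).
= (3.41×1.93/1.95)^(0.6667) = (3.375)^(0.6667) = 2.25 kmol/m³.

2.25 kmol/m³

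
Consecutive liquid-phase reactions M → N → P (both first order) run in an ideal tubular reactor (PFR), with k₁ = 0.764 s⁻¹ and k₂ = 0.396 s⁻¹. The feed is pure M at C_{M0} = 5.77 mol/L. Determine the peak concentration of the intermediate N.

At the optimum, C_{N,max}/C_{M0} = (k₁/k₂)^[k₂/(k₂−k₁)].
= (0.764/0.396)^(0.396/(0.396−0.764)) = (1.929)^(-1.076) = 0.4930.
C_{N,max} = 0.4930×5.77 = 2.84 mol/L.

2.84 mol/L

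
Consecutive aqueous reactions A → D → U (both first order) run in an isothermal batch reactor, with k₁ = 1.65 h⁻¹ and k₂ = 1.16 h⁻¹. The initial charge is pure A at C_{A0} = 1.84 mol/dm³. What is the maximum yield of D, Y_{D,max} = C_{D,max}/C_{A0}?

0.434

Evaluating C_D at t_opt = ln(k₂/k₁)/(k₂−k₁) gives C_{D,max}/C_{A0} = (k₁/k₂)^[k₂/(k₂−k₁)].
= (1.65/1.16)^(1.16/(1.16−1.65)) = (1.422)^(-2.367) = 0.4342.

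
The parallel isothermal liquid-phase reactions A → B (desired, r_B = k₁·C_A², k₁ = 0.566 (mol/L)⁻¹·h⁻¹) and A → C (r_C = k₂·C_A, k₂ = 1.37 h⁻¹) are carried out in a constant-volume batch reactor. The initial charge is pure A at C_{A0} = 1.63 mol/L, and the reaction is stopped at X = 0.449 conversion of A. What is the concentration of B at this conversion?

C_A = C_{A0}(1−X) = 0.8981 mol/L.
Along a PFR/batch, dC_C/dC_A = −r_C/(r_B+r_C) = −k₂/(k₂+k₁·C_A).
Integrating from C_{A0} to C_A: C_C = (1.37/0.566)·ln[(1.37+0.566·1.63)/(1.37+0.566·0.898)] = 2.420·ln(2.293/1.878) = 0.4824 mol/L.
Then C_B = (C_{A0}−C_A) − C_C = 0.7319 − 0.4824 = 0.2495 mol/L.

0.249 mol/L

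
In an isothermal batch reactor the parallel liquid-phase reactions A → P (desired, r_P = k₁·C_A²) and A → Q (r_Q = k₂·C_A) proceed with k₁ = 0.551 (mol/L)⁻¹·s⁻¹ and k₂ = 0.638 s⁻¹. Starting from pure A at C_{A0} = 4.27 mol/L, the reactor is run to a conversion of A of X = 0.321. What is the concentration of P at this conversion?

C_A = C_{A0}(1−X) = 2.899 mol/L.
Along a PFR/batch, dC_Q/dC_A = −r_Q/(r_P+r_Q) = −k₂/(k₂+k₁·C_A).
Integrating from C_{A0} to C_A: C_Q = (0.638/0.551)·ln[(0.638+0.551·4.27)/(0.638+0.551·2.90)] = 1.158·ln(2.991/2.236) = 0.3370 mol/L.
Then C_P = (C_{A0}−C_A) − C_Q = 1.371 − 0.3370 = 1.034 mol/L.

1.03 mol/L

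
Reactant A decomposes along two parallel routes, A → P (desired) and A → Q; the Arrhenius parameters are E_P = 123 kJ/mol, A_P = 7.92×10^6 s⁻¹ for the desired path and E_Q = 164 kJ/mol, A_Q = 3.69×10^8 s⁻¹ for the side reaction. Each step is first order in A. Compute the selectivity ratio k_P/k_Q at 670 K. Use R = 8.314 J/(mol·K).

33.7

With equal orders, S_{P/Q} = k_P/k_Q = (A_P/A_Q)·exp[(E_Q−E_P)/(RT)].
(E_Q−E_P)/(RT) = (164−123)×10³/(8.314×670) = 41000/5570 = 7.360.
k_P/k_Q = (7.92×10^6/3.69×10^8)·exp(7.360) = 0.02146 × 1572 = 33.7.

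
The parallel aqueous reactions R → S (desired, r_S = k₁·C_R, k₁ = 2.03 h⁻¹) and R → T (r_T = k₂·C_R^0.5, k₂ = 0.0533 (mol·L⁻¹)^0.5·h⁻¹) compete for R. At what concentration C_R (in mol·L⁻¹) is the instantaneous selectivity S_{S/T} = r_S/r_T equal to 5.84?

0.0235 mol·L⁻¹

S_{S/T} = (k₁/k₂)·C_R^0.5 ⇒ C_R = (S·k₂/k₁)^(2).
= (5.84×0.0533/2.03)^(2) = (0.1533)^(2) = 0.0235 mol·L⁻¹.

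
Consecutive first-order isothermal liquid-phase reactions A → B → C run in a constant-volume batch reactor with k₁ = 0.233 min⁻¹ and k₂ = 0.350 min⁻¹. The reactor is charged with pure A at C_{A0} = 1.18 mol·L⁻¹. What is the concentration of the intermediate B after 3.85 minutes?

For first-order series with pure A initially, C_B(t) = k₁C_{A0}/(k₂−k₁)·(e^(−k₁t) − e^(−k₂t)).
e^(−k₁t) = e^(−0.233×3.85) = e^(−0.8971) = 0.4078; e^(−k₂t) = e^(−1.347) = 0.2599.
C_B = 0.233×1.18/(0.350−0.233) × (0.4078−0.2599) = 2.350×0.1479 = 0.3475 mol·L⁻¹.

0.348 mol·L⁻¹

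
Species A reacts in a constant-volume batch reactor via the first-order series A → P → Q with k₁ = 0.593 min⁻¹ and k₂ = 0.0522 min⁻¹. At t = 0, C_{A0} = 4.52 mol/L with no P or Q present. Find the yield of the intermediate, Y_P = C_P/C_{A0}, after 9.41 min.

Solving the coupled first-order balances gives C_P(t) = [k₁/(k₂−k₁)]·C_{A0}·(e^(−k₁t) − e^(−k₂t)).
e^(−k₁t) = e^(−0.593×9.41) = e^(−5.580) = 0.003772; e^(−k₂t) = e^(−0.4912) = 0.6119.
C_P = 0.593×4.52/(0.0522−0.593) × (0.003772−0.6119) = (-4.956)×(-0.6081) = 3.014 mol/L.
Y_P = C_P/C_{A0} = 3.014/4.52 = 0.667.

0.667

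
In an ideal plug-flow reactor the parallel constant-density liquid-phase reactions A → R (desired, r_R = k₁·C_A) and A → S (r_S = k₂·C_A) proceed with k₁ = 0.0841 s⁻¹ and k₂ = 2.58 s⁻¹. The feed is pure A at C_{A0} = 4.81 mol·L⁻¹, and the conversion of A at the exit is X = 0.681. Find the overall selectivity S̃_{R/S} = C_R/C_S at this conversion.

C_A = C_{A0}(1−X) = 1.534 mol·L⁻¹.
Both paths are first order in A, so the instantaneous fraction to R is constant: dC_R/d(−C_A) = k₁/(k₁+k₂) = 0.03157.
C_R = 0.03157·(C_{A0}−C_A) = 0.03157×3.276 = 0.103 mol·L⁻¹.
C_S = (C_{A0}−C_A)−C_R = 3.172 mol·L⁻¹; S̃_{R/S} = 0.1034/3.172 = 0.0326.

0.0326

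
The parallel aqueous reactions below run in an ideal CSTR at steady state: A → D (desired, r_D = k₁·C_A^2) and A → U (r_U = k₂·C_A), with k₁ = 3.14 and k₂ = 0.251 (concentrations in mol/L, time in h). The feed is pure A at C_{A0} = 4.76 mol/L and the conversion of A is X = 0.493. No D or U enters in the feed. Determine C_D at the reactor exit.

2.27 mol/L

Exit C_A = C_{A0}(1−X) = 4.76×0.507 = 2.413 mol/L.
In a CSTR the entire volume is at exit conditions, so r_D = 3.14×2.413^2 = 18.29 and r_U = 0.251×2.413 = 0.6057.
Fraction of consumed A going to D: r_D/(r_D+r_U) = 0.9679.
C_D = 0.9679·C_{A0}·X = 0.9679×4.76×0.493 = 2.27 mol/L.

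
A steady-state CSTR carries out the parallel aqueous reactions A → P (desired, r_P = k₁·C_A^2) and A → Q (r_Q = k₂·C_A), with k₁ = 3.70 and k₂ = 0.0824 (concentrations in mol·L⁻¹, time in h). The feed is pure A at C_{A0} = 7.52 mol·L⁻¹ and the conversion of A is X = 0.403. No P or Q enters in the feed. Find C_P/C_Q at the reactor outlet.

Exit C_A = C_{A0}(1−X) = 7.52×0.597 = 4.489 mol·L⁻¹.
In a CSTR the entire volume is at exit conditions, so r_P = 3.70×4.489^2 = 74.57 and r_Q = 0.0824×4.489 = 0.3699.
Overall selectivity = C_P/C_Q = r_Pτ/(r_Qτ) = r_P/r_Q = 202.

202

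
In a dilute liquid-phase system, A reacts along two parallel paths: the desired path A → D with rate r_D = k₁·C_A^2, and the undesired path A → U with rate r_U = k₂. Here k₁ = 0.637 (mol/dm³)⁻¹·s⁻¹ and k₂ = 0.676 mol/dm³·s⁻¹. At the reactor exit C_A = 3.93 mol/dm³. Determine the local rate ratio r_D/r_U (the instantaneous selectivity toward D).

S_{D/U} = r_D/r_U = (k₁·C_A^2)/(k₂) = (k₁/k₂)·C_A^2.
= (0.637×3.930^2) / (0.676) = 9.838/0.6760 = 14.6.

14.6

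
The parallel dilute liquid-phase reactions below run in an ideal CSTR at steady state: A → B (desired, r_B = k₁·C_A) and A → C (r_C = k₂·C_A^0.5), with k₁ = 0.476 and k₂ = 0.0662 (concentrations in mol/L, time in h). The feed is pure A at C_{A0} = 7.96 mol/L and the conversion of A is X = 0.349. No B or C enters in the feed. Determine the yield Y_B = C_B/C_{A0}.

0.329

Exit C_A = C_{A0}(1−X) = 7.96×0.651 = 5.182 mol/L.
In a CSTR the entire volume is at exit conditions, so r_B = 0.476×5.182 = 2.467 and r_C = 0.0662×5.182^0.5 = 0.1507.
Fraction of consumed A going to B: r_B/(r_B+r_C) = 0.9424.
C_B = 0.9424·C_{A0}·X = 0.9424×7.96×0.349 = 2.62 mol/L; Y_B = C_B/C_{A0} = 0.329.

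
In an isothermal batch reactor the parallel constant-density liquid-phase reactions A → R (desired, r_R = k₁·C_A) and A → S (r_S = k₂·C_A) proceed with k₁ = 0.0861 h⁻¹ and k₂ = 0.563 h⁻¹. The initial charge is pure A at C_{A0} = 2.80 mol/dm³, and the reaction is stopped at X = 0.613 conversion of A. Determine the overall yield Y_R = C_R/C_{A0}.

0.0813

C_A = C_{A0}(1−X) = 1.084 mol/dm³.
Both paths are first order in A, so the instantaneous fraction to R is constant: dC_R/d(−C_A) = k₁/(k₁+k₂) = 0.1326.
C_R = 0.1326·(C_{A0}−C_A) = 0.1326×1.716 = 0.228 mol/dm³.
Y_R = C_R/C_{A0} = 0.2277/2.80 = 0.0813.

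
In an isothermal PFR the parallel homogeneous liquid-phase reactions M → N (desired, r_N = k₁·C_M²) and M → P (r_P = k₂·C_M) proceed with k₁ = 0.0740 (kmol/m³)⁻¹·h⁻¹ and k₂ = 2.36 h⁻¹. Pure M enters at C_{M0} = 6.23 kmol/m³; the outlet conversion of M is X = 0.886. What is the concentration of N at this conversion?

C_M = C_{M0}(1−X) = 0.7102 kmol/m³.
Along a PFR/batch, dC_P/dC_M = −r_P/(r_N+r_P) = −k₂/(k₂+k₁·C_M).
Integrating from C_{M0} to C_M: C_P = (2.36/0.0740)·ln[(2.36+0.0740·6.23)/(2.36+0.0740·0.710)] = 31.89·ln(2.821/2.413) = 4.988 kmol/m³.
Then C_N = (C_{M0}−C_M) − C_P = 5.520 − 4.988 = 0.5315 kmol/m³.

0.532 kmol/m³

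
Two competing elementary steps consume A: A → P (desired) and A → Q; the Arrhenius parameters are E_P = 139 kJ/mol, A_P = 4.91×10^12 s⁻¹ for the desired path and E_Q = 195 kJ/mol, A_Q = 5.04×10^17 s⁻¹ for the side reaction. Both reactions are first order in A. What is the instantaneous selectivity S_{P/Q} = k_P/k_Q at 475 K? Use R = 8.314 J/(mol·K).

14.0

With equal orders, S_{P/Q} = k_P/k_Q = (A_P/A_Q)·exp[(E_Q−E_P)/(RT)].
(E_Q−E_P)/(RT) = (195−139)×10³/(8.314×475) = 56000/3949 = 14.18.
k_P/k_Q = (4.91×10^12/5.04×10^17)·exp(14.18) = 9.742×10^-6 × 1.440×10^6 = 14.0.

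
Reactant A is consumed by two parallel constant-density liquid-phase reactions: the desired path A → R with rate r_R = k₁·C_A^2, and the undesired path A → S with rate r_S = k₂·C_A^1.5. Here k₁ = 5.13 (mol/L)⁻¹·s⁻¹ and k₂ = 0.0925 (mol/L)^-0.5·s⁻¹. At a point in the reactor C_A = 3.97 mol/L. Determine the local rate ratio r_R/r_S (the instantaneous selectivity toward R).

111

S_{R/S} = r_R/r_S = (k₁·C_A^2)/(k₂·C_A^1.5) = (k₁/k₂)·C_A^0.5.
= (5.13×3.970^2) / (0.0925×3.970^1.5) = 80.85/0.7317 = 111.
Since the desired path is higher order in A, keeping C_A high (PFR or concentrated feed) favours R.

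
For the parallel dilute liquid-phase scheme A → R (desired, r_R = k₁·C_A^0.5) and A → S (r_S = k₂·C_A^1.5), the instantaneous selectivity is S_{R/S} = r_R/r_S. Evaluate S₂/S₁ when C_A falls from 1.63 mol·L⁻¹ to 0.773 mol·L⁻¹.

2.11

S_{R/S} = (k₁/k₂)·C_A⁻¹, so S₂/S₁ = (C_{A,2}/C_{A,1})⁻¹.
= 1.63/0.773 = 2.11.
Selectivity toward R rises as C_A falls — low-concentration operation is favoured.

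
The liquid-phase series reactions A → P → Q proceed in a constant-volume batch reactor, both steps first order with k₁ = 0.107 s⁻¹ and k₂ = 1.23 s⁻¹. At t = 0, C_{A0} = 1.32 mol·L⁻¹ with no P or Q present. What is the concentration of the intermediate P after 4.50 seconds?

For first-order series with pure A initially, C_P(t) = k₁C_{A0}/(k₂−k₁)·(e^(−k₁t) − e^(−k₂t)).
e^(−k₁t) = e^(−0.107×4.50) = e^(−0.4815) = 0.6179; e^(−k₂t) = e^(−5.535) = 0.003946.
C_P = 0.107×1.32/(1.23−0.107) × (0.6179−0.003946) = 0.1258×0.6139 = 0.07721 mol·L⁻¹.

0.0772 mol·L⁻¹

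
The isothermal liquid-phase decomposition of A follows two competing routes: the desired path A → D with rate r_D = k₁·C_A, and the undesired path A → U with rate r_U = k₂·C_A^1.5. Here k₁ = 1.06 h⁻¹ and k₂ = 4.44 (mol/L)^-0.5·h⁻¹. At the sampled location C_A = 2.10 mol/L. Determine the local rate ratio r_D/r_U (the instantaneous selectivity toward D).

S_{D/U} = r_D/r_U = (k₁·C_A)/(k₂·C_A^1.5) = (k₁/k₂)·C_A^-0.5.
= (1.06×2.100) / (4.44×2.100^1.5) = 2.226/13.51 = 0.165.
The undesired path is higher order in A, so low C_A (CSTR or dilute feed) favours D.

0.165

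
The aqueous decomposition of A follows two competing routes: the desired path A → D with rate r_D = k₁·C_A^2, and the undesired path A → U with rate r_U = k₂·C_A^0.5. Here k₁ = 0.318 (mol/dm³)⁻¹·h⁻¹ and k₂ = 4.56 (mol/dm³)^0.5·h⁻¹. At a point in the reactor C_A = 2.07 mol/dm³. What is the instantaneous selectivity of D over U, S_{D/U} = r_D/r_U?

S_{D/U} = r_D/r_U = (k₁·C_A^2)/(k₂·C_A^0.5) = (k₁/k₂)·C_A^1.5.
= (0.318×2.070^2) / (4.56×2.070^0.5) = 1.363/6.561 = 0.208.

0.208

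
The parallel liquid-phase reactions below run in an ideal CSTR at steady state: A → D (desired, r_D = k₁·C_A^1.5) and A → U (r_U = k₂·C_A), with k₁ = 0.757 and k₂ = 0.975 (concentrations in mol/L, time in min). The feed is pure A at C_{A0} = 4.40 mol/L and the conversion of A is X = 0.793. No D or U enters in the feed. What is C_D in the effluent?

1.49 mol/L

Exit C_A = C_{A0}(1−X) = 4.40×0.207 = 0.9108 mol/L.
In a CSTR the entire volume is at exit conditions, so r_D = 0.757×0.9108^1.5 = 0.6580 and r_U = 0.975×0.9108 = 0.8880.
Fraction of consumed A going to D: r_D/(r_D+r_U) = 0.4256.
C_D = 0.4256·C_{A0}·X = 0.4256×4.40×0.793 = 1.49 mol/L.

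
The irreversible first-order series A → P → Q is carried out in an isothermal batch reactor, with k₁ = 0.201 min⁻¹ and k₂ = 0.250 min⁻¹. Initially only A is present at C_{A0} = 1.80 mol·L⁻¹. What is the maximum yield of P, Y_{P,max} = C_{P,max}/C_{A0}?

0.329

For a first-order series the maximum intermediate yield is C_{P,max}/C_{A0} = (k₁/k₂)^[k₂/(k₂−k₁)].
= (0.201/0.250)^(0.250/(0.250−0.201)) = (0.8040)^(5.102) = 0.3286.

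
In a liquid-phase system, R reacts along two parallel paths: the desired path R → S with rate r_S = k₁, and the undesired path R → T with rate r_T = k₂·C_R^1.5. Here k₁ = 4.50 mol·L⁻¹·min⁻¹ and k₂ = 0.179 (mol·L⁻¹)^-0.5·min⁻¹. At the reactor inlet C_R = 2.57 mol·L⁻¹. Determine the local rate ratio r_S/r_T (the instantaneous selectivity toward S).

6.10

S_{S/T} = r_S/r_T = (k₁)/(k₂·C_R^1.5) = (k₁/k₂)·C_R^-1.5.
= (4.50) / (0.179×2.570^1.5) = 4.500/0.7375 = 6.10.
The undesired path is higher order in R, so low C_R (CSTR or dilute feed) favours S.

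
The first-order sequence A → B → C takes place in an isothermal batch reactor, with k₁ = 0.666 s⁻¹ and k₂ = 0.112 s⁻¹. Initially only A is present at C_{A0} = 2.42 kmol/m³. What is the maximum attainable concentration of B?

1.69 kmol/m³

At the optimum, C_{B,max}/C_{A0} = (k₁/k₂)^[k₂/(k₂−k₁)].
= (0.666/0.112)^(0.112/(0.112−0.666)) = (5.946)^(-0.2022) = 0.6974.
C_{B,max} = 0.6974×2.42 = 1.69 kmol/m³.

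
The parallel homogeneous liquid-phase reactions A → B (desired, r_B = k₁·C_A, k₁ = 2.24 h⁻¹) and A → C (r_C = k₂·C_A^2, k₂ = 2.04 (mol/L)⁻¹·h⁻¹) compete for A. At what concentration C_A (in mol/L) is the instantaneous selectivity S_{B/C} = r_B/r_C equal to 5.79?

0.190 mol/L

S_{B/C} = (k₁/k₂)·C_A⁻¹ ⇒ C_A = (S·k₂/k₁)^(-1).
= (5.79×2.04/2.24)^(-1) = (5.273)^(-1) = 0.190 mol/L.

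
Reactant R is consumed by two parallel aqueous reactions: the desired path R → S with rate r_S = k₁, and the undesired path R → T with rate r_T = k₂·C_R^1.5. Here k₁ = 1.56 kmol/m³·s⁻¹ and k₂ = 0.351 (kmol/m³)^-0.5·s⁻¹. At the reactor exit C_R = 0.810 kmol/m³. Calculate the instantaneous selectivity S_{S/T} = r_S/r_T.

S_{S/T} = r_S/r_T = (k₁)/(k₂·C_R^1.5) = (k₁/k₂)·C_R^-1.5.
= (1.56) / (0.351×0.8100^1.5) = 1.560/0.2559 = 6.10.
The undesired path is higher order in R, so low C_R (CSTR or dilute feed) favours S.

6.10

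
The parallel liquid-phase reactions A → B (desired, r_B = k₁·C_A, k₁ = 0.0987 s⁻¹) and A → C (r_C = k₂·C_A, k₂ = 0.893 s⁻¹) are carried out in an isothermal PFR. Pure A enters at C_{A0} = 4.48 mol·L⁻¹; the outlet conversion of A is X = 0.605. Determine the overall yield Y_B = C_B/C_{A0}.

C_A = C_{A0}(1−X) = 1.770 mol·L⁻¹.
Both paths are first order in A, so the instantaneous fraction to B is constant: dC_B/d(−C_A) = k₁/(k₁+k₂) = 0.09953.
C_B = 0.09953·(C_{A0}−C_A) = 0.09953×2.710 = 0.270 mol·L⁻¹.
Y_B = C_B/C_{A0} = 0.2698/4.48 = 0.0602.

0.0602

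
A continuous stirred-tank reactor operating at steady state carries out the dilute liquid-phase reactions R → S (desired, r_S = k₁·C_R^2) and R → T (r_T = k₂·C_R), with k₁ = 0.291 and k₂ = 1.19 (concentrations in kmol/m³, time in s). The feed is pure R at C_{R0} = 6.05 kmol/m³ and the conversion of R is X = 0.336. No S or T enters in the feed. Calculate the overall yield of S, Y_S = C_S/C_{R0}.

Exit C_R = C_{R0}(1−X) = 6.05×0.664 = 4.017 kmol/m³.
A CSTR operates uniformly at the exit composition, giving r_S = 4.696 and r_T = 4.780 (each k·C_R^n at C_R = 4.017).
Fraction of consumed R going to S: r_S/(r_S+r_T) = 0.4956.
C_S = 0.4956·C_{R0}·X = 0.4956×6.05×0.336 = 1.01 kmol/m³; Y_S = C_S/C_{R0} = 0.167.

0.167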